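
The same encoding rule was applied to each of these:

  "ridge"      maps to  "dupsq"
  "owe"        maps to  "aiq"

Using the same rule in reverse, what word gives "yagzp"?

Compare letters: r→d is +12, i→u is +12, d→p is +12 — a constant shift. Each letter is shifted forward by 12 in the alphabet (a Caesar shift of +12).
Decoding yagzp: y−12=m, a−12=o, g−12=u, z−12=n, p−12=d.

mound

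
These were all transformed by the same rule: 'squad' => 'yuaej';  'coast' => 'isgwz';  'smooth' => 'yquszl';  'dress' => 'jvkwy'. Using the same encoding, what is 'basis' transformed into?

heymy

Shifts by position in squad: pos 0: s→y (+6), pos 1: q→u (+4), pos 2: u→a (+6), pos 3: a→e (+4) — repeating every 2. The shifts repeat in a cycle of length 2: positions 0,1,… shift by +6, +4, then the pattern repeats.
Applying it to basis: b+6=h, a+4=e, s+6=y, i+4=m, s+6=y.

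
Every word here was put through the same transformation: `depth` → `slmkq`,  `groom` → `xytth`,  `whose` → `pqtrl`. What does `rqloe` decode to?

d(3)→s(18) and e(4)→l(11) fit y≡19x+13 (mod 26); the inverse of 19 mod 26 is 11. Each letter's alphabet position (a=0..z=25) is mapped through 19·x+13 mod 26 — an affine cipher.
Undoing it on rqloe: r(17)→11·(17−13)≡18=s; q(16)→11·(16−13)≡7=h; l(11)→11·(11−13)≡4=e; o(14)→11·(14−13)≡11=l; e(4)→11·(4−13)≡5=f (all mod 26).

shelf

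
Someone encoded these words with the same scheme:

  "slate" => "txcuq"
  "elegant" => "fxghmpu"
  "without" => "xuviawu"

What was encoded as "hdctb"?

grasp

It's a Vigenère-style cipher with numeric key [1,12,2]: position i shifts by key[i mod 3].
Decoding hdctb: h−1=g, d−12=r, c−2=a, t−1=s, b−12=p.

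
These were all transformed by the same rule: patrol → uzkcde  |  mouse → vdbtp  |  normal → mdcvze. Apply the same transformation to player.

uezrpc

p(15)→u(20) and a(0)→z(25) fit y≡17x+25 (mod 26); the inverse of 17 mod 26 is 23. Each letter's alphabet position (a=0..z=25) is mapped through 17·x+25 mod 26 — an affine cipher.
On player: p(15)→17·15+25≡20=u; l(11)→17·11+25≡4=e; a(0)→17·0+25≡25=z; y(24)→17·24+25≡17=r; e(4)→17·4+25≡15=p; r(17)→17·17+25≡2=c (all mod 26).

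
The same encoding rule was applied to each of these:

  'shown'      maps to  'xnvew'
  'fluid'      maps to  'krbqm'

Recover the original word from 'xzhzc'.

start

In shown: s→x is +5, h→n is +6, o→v is +7, w→e is +8 — the shift increases by 1 each position. The shift increases by 1 at each position, starting from +5: 5, 6, 7, ….
Decoding xzhzc: x−5=s, z−6=t, h−7=a, z−8=r, c−9=t.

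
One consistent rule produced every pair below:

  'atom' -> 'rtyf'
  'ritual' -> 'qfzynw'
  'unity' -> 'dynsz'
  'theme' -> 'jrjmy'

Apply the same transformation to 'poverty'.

The output letters match the input read backwards, each shifted +5: atom reversed is mota. Read the word backwards and shift each letter +5.
For poverty: reverse → ytrevop; then shift: y+5=d, t+5=y, r+5=w, e+5=j, v+5=a, o+5=t, p+5=u.

dywjatu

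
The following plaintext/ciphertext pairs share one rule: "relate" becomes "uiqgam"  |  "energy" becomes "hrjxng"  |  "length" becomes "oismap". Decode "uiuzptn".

reptile

In relate: r→u is +3, e→i is +4, l→q is +5, a→g is +6 — the shift increases by 1 each position. Each letter shifts forward by (position + 3), i.e. 3, 4, 5, … — the shift grows by one for each successive letter.
Decoding uiuzptn: u−3=r, i−4=e, u−5=p, z−6=t, p−7=i, t−8=l, n−9=e.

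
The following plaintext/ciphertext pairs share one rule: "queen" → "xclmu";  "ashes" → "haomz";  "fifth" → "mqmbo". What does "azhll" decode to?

A repeating key of period 2 is used — shifts +7, +8 over and over.
Reversing it on azhll: a−7=t, z−8=r, h−7=a, l−8=d, l−7=e.

trade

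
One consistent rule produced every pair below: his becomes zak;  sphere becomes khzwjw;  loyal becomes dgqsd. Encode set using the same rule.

kwl

Every letter moves 18 places later in the alphabet, wrapping around z→a.
Applying it to set: s+18=k, e+18=w, t+18=l.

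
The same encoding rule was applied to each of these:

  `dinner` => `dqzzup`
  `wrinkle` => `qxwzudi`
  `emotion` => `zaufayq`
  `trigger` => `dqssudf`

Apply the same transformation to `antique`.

qgcufzm

The output letters match the input read backwards, each shifted +12: dinner reversed is rennid. The word is reversed, then every letter is shifted forward by 12.
On antique: reverse → euqitna; then shift: e+12=q, u+12=g, q+12=c, i+12=u, t+12=f, n+12=z, a+12=m.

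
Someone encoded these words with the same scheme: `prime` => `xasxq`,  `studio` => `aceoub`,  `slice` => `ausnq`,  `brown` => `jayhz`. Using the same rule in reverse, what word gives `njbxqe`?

farmer

In prime: p→x is +8, r→a is +9, i→s is +10, m→x is +11 — the shift increases by 1 each position. Letter i (0-indexed) is shifted by i+8, so successive shifts are 8, 9, 10, ….
Undoing it on njbxqe: n−8=f, j−9=a, b−10=r, x−11=m, q−12=e, e−13=r.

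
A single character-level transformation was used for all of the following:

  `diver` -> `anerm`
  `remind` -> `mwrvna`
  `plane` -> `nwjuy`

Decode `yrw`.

Two steps: reverse the string, then apply a Caesar shift of +9.
Undoing it on yrw: shift back: y−9=p, r−9=i, w−9=n → pin; then reverse → nip.

nip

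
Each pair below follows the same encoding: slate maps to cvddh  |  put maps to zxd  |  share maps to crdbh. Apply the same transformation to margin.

The shift depends on letter class: consonant s→c is +10, but vowel a→d is +3. Two shifts are in play — +3 for a/e/i/o/u, +10 for every other letter.
On margin: m(cons)+10=w, a(vowel)+3=d, r(cons)+10=b, g(cons)+10=q, i(vowel)+3=l, n(cons)+10=x.

wdbqlx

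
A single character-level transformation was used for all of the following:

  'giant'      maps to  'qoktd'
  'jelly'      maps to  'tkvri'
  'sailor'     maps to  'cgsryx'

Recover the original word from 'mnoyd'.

chest

Shifts by position in giant: pos 0: g→q (+10), pos 1: i→o (+6), pos 2: a→k (+10), pos 3: n→t (+6) — repeating every 2. It's a Vigenère-style cipher with numeric key [10,6]: position i shifts by key[i mod 2].
Undoing it on mnoyd: m−10=c, n−6=h, o−10=e, y−6=s, d−10=t.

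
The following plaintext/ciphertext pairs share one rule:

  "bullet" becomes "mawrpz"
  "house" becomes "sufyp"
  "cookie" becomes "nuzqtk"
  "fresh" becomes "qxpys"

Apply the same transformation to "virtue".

Shifts by position in bullet: pos 0: b→m (+11), pos 1: u→a (+6), pos 2: l→w (+11), pos 3: l→r (+6) — repeating every 2. A repeating key of period 2 is used — shifts +11, +6 over and over.
On virtue: v+11=g, i+6=o, r+11=c, t+6=z, u+11=f, e+6=k.

goczfk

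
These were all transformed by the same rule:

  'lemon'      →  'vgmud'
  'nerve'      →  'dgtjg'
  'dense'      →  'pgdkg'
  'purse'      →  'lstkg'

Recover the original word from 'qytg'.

l(11)→v(21) and e(4)→g(6) fit y≡17x+16 (mod 26); the inverse of 17 mod 26 is 23. Each letter's alphabet position (a=0..z=25) is mapped through 17·x+16 mod 26 — an affine cipher.
Reversing it on qytg: q(16)→23·(16−16)≡0=a; y(24)→23·(24−16)≡2=c; t(19)→23·(19−16)≡17=r; g(6)→23·(6−16)≡4=e (all mod 26).

acre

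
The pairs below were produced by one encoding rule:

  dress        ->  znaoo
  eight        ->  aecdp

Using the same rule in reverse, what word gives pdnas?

Each letter is shifted forward by 22 in the alphabet (a Caesar shift of +22).
Decoding pdnas: p−22=t, d−22=h, n−22=r, a−22=e, s−22=w.

threw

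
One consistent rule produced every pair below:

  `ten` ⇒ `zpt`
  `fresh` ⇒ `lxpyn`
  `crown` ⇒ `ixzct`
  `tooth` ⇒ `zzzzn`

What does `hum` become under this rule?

nfs

The shift depends on letter class: consonant t→z is +6, but vowel e→p is +11. Two shifts are in play — +11 for a/e/i/o/u, +6 for every other letter.
Applying it to hum: h(cons)+6=n, u(vowel)+11=f, m(cons)+6=s.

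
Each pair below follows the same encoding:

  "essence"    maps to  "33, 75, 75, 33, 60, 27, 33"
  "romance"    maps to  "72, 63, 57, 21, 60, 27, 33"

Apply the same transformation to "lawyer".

54, 21, 87, 93, 33, 72

e(#5)→33 and s(#19)→75: differences scale by 3, so n = 3·pos + 18. Each letter becomes 3×(its alphabet position, a=1..z=26) + 18.
For lawyer: l=12→54, a=1→21, w=23→87, y=25→93, e=5→33, r=18→72.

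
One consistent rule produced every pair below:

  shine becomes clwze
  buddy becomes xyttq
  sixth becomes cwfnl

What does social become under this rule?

s(18)→c(2) and h(7)→l(11) fit y≡11x+12 (mod 26); the inverse of 11 mod 26 is 19. Treating letters as 0–25, the rule is x ↦ 11x + 12 (mod 26).
On social: s(18)→11·18+12≡2=c; o(14)→11·14+12≡10=k; c(2)→11·2+12≡8=i; i(8)→11·8+12≡22=w; a(0)→11·0+12≡12=m; l(11)→11·11+12≡3=d (all mod 26).

ckiwmd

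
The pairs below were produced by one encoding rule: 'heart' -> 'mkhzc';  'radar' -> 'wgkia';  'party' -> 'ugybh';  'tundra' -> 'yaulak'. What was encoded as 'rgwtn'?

maple

In heart: h→m is +5, e→k is +6, a→h is +7, r→z is +8 — the shift increases by 1 each position. Letter i (0-indexed) is shifted by i+5, so successive shifts are 5, 6, 7, ….
Reversing it on rgwtn: r−5=m, g−6=a, w−7=p, t−8=l, n−9=e.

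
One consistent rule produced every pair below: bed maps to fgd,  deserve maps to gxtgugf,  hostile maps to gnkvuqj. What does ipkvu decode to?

Read the word backwards and shift each letter +2.
Decoding ipkvu: shift back: i−2=g, p−2=n, k−2=i, v−2=t, u−2=s → gnits; then reverse → sting.

sting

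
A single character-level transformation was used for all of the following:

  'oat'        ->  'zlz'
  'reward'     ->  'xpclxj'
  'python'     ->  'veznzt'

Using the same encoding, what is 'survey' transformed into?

yfxbpe

The shift depends on letter class: consonant t→z is +6, but vowel o→z is +11. The rule splits by letter class: vowels +11, consonants +6.
On survey: s(cons)+6=y, u(vowel)+11=f, r(cons)+6=x, v(cons)+6=b, e(vowel)+11=p, y(cons)+6=e.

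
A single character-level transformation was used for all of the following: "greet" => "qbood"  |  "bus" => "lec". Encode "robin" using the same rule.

Compare letters: g→q is +10, r→b is +10, e→o is +10 — a constant shift. Every letter moves 10 places later in the alphabet, wrapping around z→a.
On robin: r+10=b, o+10=y, b+10=l, i+10=s, n+10=x.

bylsx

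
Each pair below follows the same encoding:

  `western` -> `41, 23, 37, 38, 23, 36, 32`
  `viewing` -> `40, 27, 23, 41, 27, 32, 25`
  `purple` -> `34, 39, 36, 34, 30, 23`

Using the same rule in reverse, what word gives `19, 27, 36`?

air

w is letter #23 and maps to 41: an offset of 18. The number is (letter's place in the alphabet, a=1) + 18.
Reversing it on 19, 27, 36: 19→(19−18)÷1=1=a, 27→(27−18)÷1=9=i, 36→(36−18)÷1=18=r.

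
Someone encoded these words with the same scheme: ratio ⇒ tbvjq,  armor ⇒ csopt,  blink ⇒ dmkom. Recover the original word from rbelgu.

A repeating key of period 2 is used — shifts +2, +1 over and over.
Undoing it on rbelgu: r−2=p, b−1=a, e−2=c, l−1=k, g−2=e, u−1=t.

packet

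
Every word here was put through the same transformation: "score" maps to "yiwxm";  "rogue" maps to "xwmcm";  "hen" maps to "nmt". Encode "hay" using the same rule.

nie

The rule splits by letter class: vowels +8, consonants +6.
On hay: h(cons)+6=n, a(vowel)+8=i, y(cons)+6=e.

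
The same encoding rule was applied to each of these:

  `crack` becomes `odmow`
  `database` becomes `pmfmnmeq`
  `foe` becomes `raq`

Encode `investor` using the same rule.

It's a constant shift of +12 (ROT12).
For investor: i+12=u, n+12=z, v+12=h, e+12=q, s+12=e, t+12=f, o+12=a, r+12=d.

uzhqefad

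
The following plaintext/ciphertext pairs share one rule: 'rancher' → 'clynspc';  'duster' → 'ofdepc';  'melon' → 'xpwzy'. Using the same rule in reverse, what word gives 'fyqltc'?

Compare letters: r→c is +11, a→l is +11, n→y is +11 — a constant shift. Every letter moves 11 places later in the alphabet, wrapping around z→a.
Reversing it on fyqltc: f−11=u, y−11=n, q−11=f, l−11=a, t−11=i, c−11=r.

unfair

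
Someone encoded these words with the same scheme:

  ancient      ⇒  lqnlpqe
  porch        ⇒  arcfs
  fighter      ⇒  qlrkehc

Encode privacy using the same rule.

autylfj

Shifts by position in ancient: pos 0: a→l (+11), pos 1: n→q (+3), pos 2: c→n (+11), pos 3: i→l (+3) — repeating every 2. It's a Vigenère-style cipher with numeric key [11,3]: position i shifts by key[i mod 2].
Applying it to privacy: p+11=a, r+3=u, i+11=t, v+3=y, a+11=l, c+3=f, y+11=j.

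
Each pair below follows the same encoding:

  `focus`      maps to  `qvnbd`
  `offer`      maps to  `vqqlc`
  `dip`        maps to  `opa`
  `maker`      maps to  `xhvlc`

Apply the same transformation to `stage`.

Vowels shift forward by 7 and consonants shift forward by 11.
Applying it to stage: s(cons)+11=d, t(cons)+11=e, a(vowel)+7=h, g(cons)+11=r, e(vowel)+7=l.

dehrl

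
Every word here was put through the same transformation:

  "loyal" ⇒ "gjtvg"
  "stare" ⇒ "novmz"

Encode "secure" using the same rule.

Each letter is shifted forward by 21 in the alphabet (a Caesar shift of +21).
Applying it to secure: s+21=n, e+21=z, c+21=x, u+21=p, r+21=m, e+21=z.

nzxpmz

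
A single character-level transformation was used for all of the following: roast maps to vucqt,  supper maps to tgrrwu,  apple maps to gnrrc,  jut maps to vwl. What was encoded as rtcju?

sharp

Read the word backwards and shift each letter +2.
Reversing it on rtcju: shift back: r−2=p, t−2=r, c−2=a, j−2=h, u−2=s → prahs; then reverse → sharp.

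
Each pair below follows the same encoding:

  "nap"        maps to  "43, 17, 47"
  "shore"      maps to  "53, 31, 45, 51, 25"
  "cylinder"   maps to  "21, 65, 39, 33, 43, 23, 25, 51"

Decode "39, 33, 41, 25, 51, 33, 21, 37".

Each letter becomes 2×(its alphabet position, a=1..z=26) + 15.
Decoding 39, 33, 41, 25, 51, 33, 21, 37: 39→(39−15)÷2=12=l, 33→(33−15)÷2=9=i, 41→(41−15)÷2=13=m, 25→(25−15)÷2=5=e, 51→(51−15)÷2=18=r, 33→(33−15)÷2=9=i, 21→(21−15)÷2=3=c, 37→(37−15)÷2=11=k.

limerick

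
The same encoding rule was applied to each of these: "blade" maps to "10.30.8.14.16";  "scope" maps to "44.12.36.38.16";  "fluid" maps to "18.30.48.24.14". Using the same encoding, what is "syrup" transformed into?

Each letter becomes 2×(its alphabet position, a=1..z=26) + 6.
On syrup: s=19→44, y=25→56, r=18→42, u=21→48, p=16→38.

44.56.42.48.38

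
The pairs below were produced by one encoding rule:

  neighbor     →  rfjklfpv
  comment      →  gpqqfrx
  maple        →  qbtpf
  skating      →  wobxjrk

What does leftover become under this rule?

The shift depends on letter class: consonant n→r is +4, but vowel e→f is +1. Two shifts are in play — +1 for a/e/i/o/u, +4 for every other letter.
For leftover: l(cons)+4=p, e(vowel)+1=f, f(cons)+4=j, t(cons)+4=x, o(vowel)+1=p, v(cons)+4=z, e(vowel)+1=f, r(cons)+4=v.

pfjxpzfv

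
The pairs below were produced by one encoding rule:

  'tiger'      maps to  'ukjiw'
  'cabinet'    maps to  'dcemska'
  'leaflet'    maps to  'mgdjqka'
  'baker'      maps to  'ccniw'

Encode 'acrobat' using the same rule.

Letter i (0-indexed) is shifted by i+1, so successive shifts are 1, 2, 3, ….
Applying it to acrobat: a+1=b, c+2=e, r+3=u, o+4=s, b+5=g, a+6=g, t+7=a.

beusgga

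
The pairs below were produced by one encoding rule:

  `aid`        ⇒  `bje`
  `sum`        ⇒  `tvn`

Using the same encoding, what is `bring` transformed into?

Compare letters: a→b is +1, i→j is +1, d→e is +1 — a constant shift. Every letter moves 1 place later in the alphabet, wrapping around z→a.
Applying it to bring: b+1=c, r+1=s, i+1=j, n+1=o, g+1=h.

csjoh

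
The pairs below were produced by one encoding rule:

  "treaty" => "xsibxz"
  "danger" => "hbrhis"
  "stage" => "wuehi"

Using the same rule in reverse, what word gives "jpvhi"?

The shifts repeat in a cycle of length 2: positions 0,1,… shift by +4, +1, then the pattern repeats.
Decoding jpvhi: j−4=f, p−1=o, v−4=r, h−1=g, i−4=e.

forge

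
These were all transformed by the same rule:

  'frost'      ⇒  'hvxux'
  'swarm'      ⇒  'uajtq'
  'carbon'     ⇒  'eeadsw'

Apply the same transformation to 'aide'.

cmmg

Shifts by position in frost: pos 0: f→h (+2), pos 1: r→v (+4), pos 2: o→x (+9), pos 3: s→u (+2), pos 4: t→x (+4) — repeating every 3. A repeating key of period 3 is used — shifts +2, +4, +9 over and over.
Applying it to aide: a+2=c, i+4=m, d+9=m, e+2=g.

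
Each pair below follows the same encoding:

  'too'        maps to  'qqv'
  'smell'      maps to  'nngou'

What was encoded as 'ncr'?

pal

The output letters match the input read backwards, each shifted +2: too reversed is oot. Two steps: reverse the string, then apply a Caesar shift of +2.
Reversing it on ncr: shift back: n−2=l, c−2=a, r−2=p → lap; then reverse → pal.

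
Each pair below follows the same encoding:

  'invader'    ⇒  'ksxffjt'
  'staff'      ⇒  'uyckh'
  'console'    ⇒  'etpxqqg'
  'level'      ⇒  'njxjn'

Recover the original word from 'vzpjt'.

Shifts by position in invader: pos 0: i→k (+2), pos 1: n→s (+5), pos 2: v→x (+2), pos 3: a→f (+5) — repeating every 2. It's a Vigenère-style cipher with numeric key [2,5]: position i shifts by key[i mod 2].
Undoing it on vzpjt: v−2=t, z−5=u, p−2=n, j−5=e, t−2=r.

tuner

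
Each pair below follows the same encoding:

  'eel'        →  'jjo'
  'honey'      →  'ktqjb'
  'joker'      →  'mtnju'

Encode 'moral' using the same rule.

ptufo

The shift depends on letter class: consonant l→o is +3, but vowel e→j is +5. Vowels shift forward by 5 and consonants shift forward by 3.
Applying it to moral: m(cons)+3=p, o(vowel)+5=t, r(cons)+3=u, a(vowel)+5=f, l(cons)+3=o.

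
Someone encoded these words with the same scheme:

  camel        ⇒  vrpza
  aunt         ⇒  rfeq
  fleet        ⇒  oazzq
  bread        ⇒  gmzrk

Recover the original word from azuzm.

lever

c(2)→v(21) and a(0)→r(17) fit y≡15x+17 (mod 26); the inverse of 15 mod 26 is 7. Each letter's alphabet position (a=0..z=25) is mapped through 15·x+17 mod 26 — an affine cipher.
Reversing it on azuzm: a(0)→7·(0−17)≡11=l; z(25)→7·(25−17)≡4=e; u(20)→7·(20−17)≡21=v; z(25)→7·(25−17)≡4=e; m(12)→7·(12−17)≡17=r (all mod 26).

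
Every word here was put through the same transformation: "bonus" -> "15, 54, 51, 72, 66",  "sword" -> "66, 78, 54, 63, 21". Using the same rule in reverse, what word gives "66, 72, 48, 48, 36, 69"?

b(#2)→15 and o(#15)→54: differences scale by 3, so n = 3·pos + 9. The formula is n = 3×(alphabet index, a=1) + 9.
Decoding 66, 72, 48, 48, 36, 69: 66→(66−9)÷3=19=s, 72→(72−9)÷3=21=u, 48→(48−9)÷3=13=m, 48→(48−9)÷3=13=m, 36→(36−9)÷3=9=i, 69→(69−9)÷3=20=t.

summit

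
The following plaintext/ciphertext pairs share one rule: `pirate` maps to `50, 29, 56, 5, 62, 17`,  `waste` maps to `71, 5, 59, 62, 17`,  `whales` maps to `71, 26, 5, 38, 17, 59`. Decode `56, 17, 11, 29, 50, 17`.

recipe

p(#16)→50 and i(#9)→29: differences scale by 3, so n = 3·pos + 2. With a=1..z=26, the number is 3·pos + 2.
Undoing it on 56, 17, 11, 29, 50, 17: 56→(56−2)÷3=18=r, 17→(17−2)÷3=5=e, 11→(11−2)÷3=3=c, 29→(29−2)÷3=9=i, 50→(50−2)÷3=16=p, 17→(17−2)÷3=5=e.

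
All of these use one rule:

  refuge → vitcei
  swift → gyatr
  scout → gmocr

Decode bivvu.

Each letter's alphabet position (a=0..z=25) is mapped through 11·x+16 mod 26 — an affine cipher.
Decoding bivvu: b(1)→19·(1−16)≡1=b; i(8)→19·(8−16)≡4=e; v(21)→19·(21−16)≡17=r; v(21)→19·(21−16)≡17=r; u(20)→19·(20−16)≡24=y (all mod 26).

berry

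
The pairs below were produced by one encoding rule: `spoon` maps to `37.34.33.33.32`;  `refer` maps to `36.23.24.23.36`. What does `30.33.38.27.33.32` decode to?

s is letter #19 and maps to 37: an offset of 18. Each letter is replaced by its alphabet position (a=1..z=26) + 18.
Undoing it on 30.33.38.27.33.32: 30→(30−18)÷1=12=l, 33→(33−18)÷1=15=o, 38→(38−18)÷1=20=t, 27→(27−18)÷1=9=i, 33→(33−18)÷1=15=o, 32→(32−18)÷1=14=n.

lotion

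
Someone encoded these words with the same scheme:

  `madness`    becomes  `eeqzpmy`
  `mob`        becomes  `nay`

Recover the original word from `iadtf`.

throw

The word is reversed, then every letter is shifted forward by 12.
Undoing it on iadtf: shift back: i−12=w, a−12=o, d−12=r, t−12=h, f−12=t → worht; then reverse → throw.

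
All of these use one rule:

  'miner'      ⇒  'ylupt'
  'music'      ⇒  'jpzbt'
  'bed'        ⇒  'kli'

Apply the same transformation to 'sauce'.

The output letters match the input read backwards, each shifted +7: miner reversed is renim. Two steps: reverse the string, then apply a Caesar shift of +7.
For sauce: reverse → ecuas; then shift: e+7=l, c+7=j, u+7=b, a+7=h, s+7=z.

ljbhz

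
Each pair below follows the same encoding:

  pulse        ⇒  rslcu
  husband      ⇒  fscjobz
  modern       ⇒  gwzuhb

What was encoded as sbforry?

p(15)→r(17) and u(20)→s(18) fit y≡21x+14 (mod 26); the inverse of 21 mod 26 is 5. Each letter's alphabet position (a=0..z=25) is mapped through 21·x+14 mod 26 — an affine cipher.
Undoing it on sbforry: s(18)→5·(18−14)≡20=u; b(1)→5·(1−14)≡13=n; f(5)→5·(5−14)≡7=h; o(14)→5·(14−14)≡0=a; r(17)→5·(17−14)≡15=p; r(17)→5·(17−14)≡15=p; y(24)→5·(24−14)≡24=y (all mod 26).

unhappy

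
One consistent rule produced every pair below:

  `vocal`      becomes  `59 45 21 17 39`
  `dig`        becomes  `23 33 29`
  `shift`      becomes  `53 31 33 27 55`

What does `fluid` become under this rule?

v(#22)→59 and o(#15)→45: differences scale by 2, so n = 2·pos + 15. With a=1..z=26, the number is 2·pos + 15.
Applying it to fluid: f=6→27, l=12→39, u=21→57, i=9→33, d=4→23.

27 39 57 33 23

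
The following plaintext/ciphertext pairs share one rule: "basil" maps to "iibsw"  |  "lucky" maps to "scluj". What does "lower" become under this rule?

swfoc

Each letter shifts forward by (position + 7), i.e. 7, 8, 9, … — the shift grows by one for each successive letter.
On lower: l+7=s, o+8=w, w+9=f, e+10=o, r+11=c.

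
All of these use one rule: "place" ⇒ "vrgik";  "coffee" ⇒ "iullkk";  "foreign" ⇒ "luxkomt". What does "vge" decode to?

This is a Caesar cipher with shift 6.
Decoding vge: v−6=p, g−6=a, e−6=y.

pay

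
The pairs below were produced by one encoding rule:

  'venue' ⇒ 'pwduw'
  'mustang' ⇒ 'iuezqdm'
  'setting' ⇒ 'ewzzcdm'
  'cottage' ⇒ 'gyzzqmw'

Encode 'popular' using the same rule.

tytunqj

Treating letters as 0–25, the rule is x ↦ 21x + 16 (mod 26).
For popular: p(15)→21·15+16≡19=t; o(14)→21·14+16≡24=y; p(15)→21·15+16≡19=t; u(20)→21·20+16≡20=u; l(11)→21·11+16≡13=n; a(0)→21·0+16≡16=q; r(17)→21·17+16≡9=j (all mod 26).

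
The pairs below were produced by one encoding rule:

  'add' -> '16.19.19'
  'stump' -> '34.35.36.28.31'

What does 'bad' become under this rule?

a is letter #1 and maps to 16: an offset of 15. The number is (letter's place in the alphabet, a=1) + 15.
For bad: b=2→17, a=1→16, d=4→19.

17.16.19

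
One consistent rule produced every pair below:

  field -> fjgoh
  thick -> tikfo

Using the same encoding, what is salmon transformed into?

The shift increases by 1 at each position, starting from +0: 0, 1, 2, ….
On salmon: s+0=s, a+1=b, l+2=n, m+3=p, o+4=s, n+5=s.

sbnpss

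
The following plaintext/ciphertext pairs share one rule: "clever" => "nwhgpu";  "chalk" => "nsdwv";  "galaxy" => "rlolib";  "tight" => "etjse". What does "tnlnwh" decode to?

icicle

The shifts repeat in a cycle of length 3: positions 0,1,… shift by +11, +11, +3, then the pattern repeats.
Decoding tnlnwh: t−11=i, n−11=c, l−3=i, n−11=c, w−11=l, h−3=e.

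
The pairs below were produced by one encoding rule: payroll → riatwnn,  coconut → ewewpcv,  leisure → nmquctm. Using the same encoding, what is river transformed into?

tqxmt

The rule splits by letter class: vowels +8, consonants +2.
On river: r(cons)+2=t, i(vowel)+8=q, v(cons)+2=x, e(vowel)+8=m, r(cons)+2=t.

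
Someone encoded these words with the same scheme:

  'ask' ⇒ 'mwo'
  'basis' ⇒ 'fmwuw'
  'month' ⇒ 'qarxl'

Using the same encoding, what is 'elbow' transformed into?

The rule splits by letter class: vowels +12, consonants +4.
Applying it to elbow: e(vowel)+12=q, l(cons)+4=p, b(cons)+4=f, o(vowel)+12=a, w(cons)+4=a.

qpfaa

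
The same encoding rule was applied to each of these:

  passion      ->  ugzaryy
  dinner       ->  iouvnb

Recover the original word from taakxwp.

outcome

In passion: p→u is +5, a→g is +6, s→z is +7, s→a is +8 — the shift increases by 1 each position. Each letter shifts forward by (position + 5), i.e. 5, 6, 7, … — the shift grows by one for each successive letter.
Undoing it on taakxwp: t−5=o, a−6=u, a−7=t, k−8=c, x−9=o, w−10=m, p−11=e.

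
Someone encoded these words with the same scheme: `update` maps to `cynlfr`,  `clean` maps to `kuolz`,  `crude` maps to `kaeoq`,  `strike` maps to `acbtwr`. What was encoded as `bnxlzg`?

In update: u→c is +8, p→y is +9, d→n is +10, a→l is +11 — the shift increases by 1 each position. Each letter shifts forward by (position + 8), i.e. 8, 9, 10, … — the shift grows by one for each successive letter.
Decoding bnxlzg: b−8=t, n−9=e, x−10=n, l−11=a, z−12=n, g−13=t.

tenant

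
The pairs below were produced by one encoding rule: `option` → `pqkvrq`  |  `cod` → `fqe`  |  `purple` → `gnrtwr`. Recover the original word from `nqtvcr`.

Two steps: reverse the string, then apply a Caesar shift of +2.
Decoding nqtvcr: shift back: n−2=l, q−2=o, t−2=r, v−2=t, c−2=a, r−2=p → lortap; then reverse → patrol.

patrol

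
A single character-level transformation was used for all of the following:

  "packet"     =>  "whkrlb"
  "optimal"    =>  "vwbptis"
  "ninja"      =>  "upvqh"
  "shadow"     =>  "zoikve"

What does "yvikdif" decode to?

Shifts by position in packet: pos 0: p→w (+7), pos 1: a→h (+7), pos 2: c→k (+8), pos 3: k→r (+7), pos 4: e→l (+7), pos 5: t→b (+8) — repeating every 3. The shifts repeat in a cycle of length 3: positions 0,1,… shift by +7, +7, +8, then the pattern repeats.
Undoing it on yvikdif: y−7=r, v−7=o, i−8=a, k−7=d, d−7=w, i−8=a, f−7=y.

roadway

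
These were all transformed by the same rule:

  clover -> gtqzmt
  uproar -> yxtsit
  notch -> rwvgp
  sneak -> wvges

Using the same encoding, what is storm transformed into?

Shifts by position in clover: pos 0: c→g (+4), pos 1: l→t (+8), pos 2: o→q (+2), pos 3: v→z (+4), pos 4: e→m (+8), pos 5: r→t (+2) — repeating every 3. It's a Vigenère-style cipher with numeric key [4,8,2]: position i shifts by key[i mod 3].
Applying it to storm: s+4=w, t+8=b, o+2=q, r+4=v, m+8=u.

wbqvu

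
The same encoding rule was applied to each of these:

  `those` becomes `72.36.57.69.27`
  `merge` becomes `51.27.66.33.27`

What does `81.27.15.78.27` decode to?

The formula is n = 3×(alphabet index, a=1) + 12.
Undoing it on 81.27.15.78.27: 81→(81−12)÷3=23=w, 27→(27−12)÷3=5=e, 15→(15−12)÷3=1=a, 78→(78−12)÷3=22=v, 27→(27−12)÷3=5=e.

weave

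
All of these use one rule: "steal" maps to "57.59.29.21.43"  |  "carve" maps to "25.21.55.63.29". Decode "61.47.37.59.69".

s(#19)→57 and t(#20)→59: differences scale by 2, so n = 2·pos + 19. Each letter becomes 2×(its alphabet position, a=1..z=26) + 19.
Undoing it on 61.47.37.59.69: 61→(61−19)÷2=21=u, 47→(47−19)÷2=14=n, 37→(37−19)÷2=9=i, 59→(59−19)÷2=20=t, 69→(69−19)÷2=25=y.

unity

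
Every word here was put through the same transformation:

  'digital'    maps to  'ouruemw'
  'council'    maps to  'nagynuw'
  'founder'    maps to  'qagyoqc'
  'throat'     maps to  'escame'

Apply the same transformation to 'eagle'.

qmrwq

The rule splits by letter class: vowels +12, consonants +11.
On eagle: e(vowel)+12=q, a(vowel)+12=m, g(cons)+11=r, l(cons)+11=w, e(vowel)+12=q.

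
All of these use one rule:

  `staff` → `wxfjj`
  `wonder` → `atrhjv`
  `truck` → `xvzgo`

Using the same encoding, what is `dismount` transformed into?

hnwqtzrx

The rule splits by letter class: vowels +5, consonants +4.
For dismount: d(cons)+4=h, i(vowel)+5=n, s(cons)+4=w, m(cons)+4=q, o(vowel)+5=t, u(vowel)+5=z, n(cons)+4=r, t(cons)+4=x.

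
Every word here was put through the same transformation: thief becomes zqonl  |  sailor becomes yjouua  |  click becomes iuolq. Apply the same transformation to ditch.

Shifts by position in thief: pos 0: t→z (+6), pos 1: h→q (+9), pos 2: i→o (+6), pos 3: e→n (+9) — repeating every 2. The shifts repeat in a cycle of length 2: positions 0,1,… shift by +6, +9, then the pattern repeats.
Applying it to ditch: d+6=j, i+9=r, t+6=z, c+9=l, h+6=n.

jrzln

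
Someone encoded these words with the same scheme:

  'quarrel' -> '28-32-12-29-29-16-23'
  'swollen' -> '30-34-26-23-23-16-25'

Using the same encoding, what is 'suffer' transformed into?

Each letter is replaced by its alphabet position (a=1..z=26) + 11.
On suffer: s=19→30, u=21→32, f=6→17, f=6→17, e=5→16, r=18→29.

30-32-17-17-16-29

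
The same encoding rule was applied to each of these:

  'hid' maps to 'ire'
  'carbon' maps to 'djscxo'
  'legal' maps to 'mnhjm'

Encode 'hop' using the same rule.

ixq

The shift depends on letter class: consonant h→i is +1, but vowel i→r is +9. Two shifts are in play — +9 for a/e/i/o/u, +1 for every other letter.
On hop: h(cons)+1=i, o(vowel)+9=x, p(cons)+1=q.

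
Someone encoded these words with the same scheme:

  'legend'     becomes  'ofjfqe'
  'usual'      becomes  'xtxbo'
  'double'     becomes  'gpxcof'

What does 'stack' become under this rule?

vuddn

Shifts by position in legend: pos 0: l→o (+3), pos 1: e→f (+1), pos 2: g→j (+3), pos 3: e→f (+1) — repeating every 2. The shifts repeat in a cycle of length 2: positions 0,1,… shift by +3, +1, then the pattern repeats.
Applying it to stack: s+3=v, t+1=u, a+3=d, c+1=d, k+3=n.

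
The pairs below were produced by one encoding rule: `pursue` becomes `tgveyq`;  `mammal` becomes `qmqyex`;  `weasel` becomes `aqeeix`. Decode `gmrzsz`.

cannon

Shifts by position in pursue: pos 0: p→t (+4), pos 1: u→g (+12), pos 2: r→v (+4), pos 3: s→e (+12) — repeating every 2. A repeating key of period 2 is used — shifts +4, +12 over and over.
Decoding gmrzsz: g−4=c, m−12=a, r−4=n, z−12=n, s−4=o, z−12=n.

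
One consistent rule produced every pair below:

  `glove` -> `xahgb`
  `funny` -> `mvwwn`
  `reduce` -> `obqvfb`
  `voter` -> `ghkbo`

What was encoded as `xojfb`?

grace

g(6)→x(23) and l(11)→a(0) fit y≡11x+9 (mod 26); the inverse of 11 mod 26 is 19. This is an affine cipher: with a=0,…,z=25, each position x becomes (11x+9) mod 26.
Decoding xojfb: x(23)→19·(23−9)≡6=g; o(14)→19·(14−9)≡17=r; j(9)→19·(9−9)≡0=a; f(5)→19·(5−9)≡2=c; b(1)→19·(1−9)≡4=e (all mod 26).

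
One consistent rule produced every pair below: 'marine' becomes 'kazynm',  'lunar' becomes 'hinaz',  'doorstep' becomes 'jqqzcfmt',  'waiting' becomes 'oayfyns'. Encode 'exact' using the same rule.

mragf

Each letter's alphabet position (a=0..z=25) is mapped through 3·x+0 mod 26 — an affine cipher.
Applying it to exact: e(4)→3·4+0≡12=m; x(23)→3·23+0≡17=r; a(0)→3·0+0≡0=a; c(2)→3·2+0≡6=g; t(19)→3·19+0≡5=f (all mod 26).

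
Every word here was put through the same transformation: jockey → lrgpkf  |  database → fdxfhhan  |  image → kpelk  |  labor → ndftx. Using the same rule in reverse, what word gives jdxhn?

hatch

Each letter shifts forward by (position + 2), i.e. 2, 3, 4, … — the shift grows by one for each successive letter.
Undoing it on jdxhn: j−2=h, d−3=a, x−4=t, h−5=c, n−6=h.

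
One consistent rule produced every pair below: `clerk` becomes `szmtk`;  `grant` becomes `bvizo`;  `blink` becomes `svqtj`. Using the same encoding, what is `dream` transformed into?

uimzl

The output letters match the input read backwards, each shifted +8: clerk reversed is krelc. The word is reversed, then every letter is shifted forward by 8.
Applying it to dream: reverse → maerd; then shift: m+8=u, a+8=i, e+8=m, r+8=z, d+8=l.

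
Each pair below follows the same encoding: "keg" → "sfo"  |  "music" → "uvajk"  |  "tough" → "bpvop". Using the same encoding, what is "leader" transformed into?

The shift depends on letter class: consonant k→s is +8, but vowel e→f is +1. Two shifts are in play — +1 for a/e/i/o/u, +8 for every other letter.
On leader: l(cons)+8=t, e(vowel)+1=f, a(vowel)+1=b, d(cons)+8=l, e(vowel)+1=f, r(cons)+8=z.

tfblfz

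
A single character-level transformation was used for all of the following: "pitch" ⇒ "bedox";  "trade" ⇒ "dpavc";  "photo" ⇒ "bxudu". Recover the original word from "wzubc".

p(15)→b(1) and i(8)→e(4) fit y≡7x+0 (mod 26); the inverse of 7 mod 26 is 15. This is an affine cipher: with a=0,…,z=25, each position x becomes (7x+0) mod 26.
Decoding wzubc: w(22)→15·(22−0)≡18=s; z(25)→15·(25−0)≡11=l; u(20)→15·(20−0)≡14=o; b(1)→15·(1−0)≡15=p; c(2)→15·(2−0)≡4=e (all mod 26).

slope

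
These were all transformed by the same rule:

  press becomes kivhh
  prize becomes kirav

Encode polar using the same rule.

klozi

Each pair mirrors across the alphabet (p↔k, r↔i, e↔v): positions sum to 25. Each letter is replaced by its mirror in the alphabet: a↔z, b↔y, c↔x, and so on (the Atbash cipher).
On polar: p↔k, o↔l, l↔o, a↔z, r↔i.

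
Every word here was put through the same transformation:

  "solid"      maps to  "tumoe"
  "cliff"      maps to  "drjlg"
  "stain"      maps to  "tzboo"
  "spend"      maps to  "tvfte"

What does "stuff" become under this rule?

tzvlg

Shifts by position in solid: pos 0: s→t (+1), pos 1: o→u (+6), pos 2: l→m (+1), pos 3: i→o (+6) — repeating every 2. It's a Vigenère-style cipher with numeric key [1,6]: position i shifts by key[i mod 2].
For stuff: s+1=t, t+6=z, u+1=v, f+6=l, f+1=g.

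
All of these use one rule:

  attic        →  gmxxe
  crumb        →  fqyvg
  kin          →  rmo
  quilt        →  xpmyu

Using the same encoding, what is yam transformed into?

qec

The output letters match the input read backwards, each shifted +4: attic reversed is citta. Read the word backwards and shift each letter +4.
Applying it to yam: reverse → may; then shift: m+4=q, a+4=e, y+4=c.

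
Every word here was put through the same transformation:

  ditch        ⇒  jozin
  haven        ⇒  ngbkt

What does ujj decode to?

odd

Compare letters: d→j is +6, i→o is +6, t→z is +6 — a constant shift. Each letter is shifted forward by 6 in the alphabet (a Caesar shift of +6).
Decoding ujj: u−6=o, j−6=d, j−6=d.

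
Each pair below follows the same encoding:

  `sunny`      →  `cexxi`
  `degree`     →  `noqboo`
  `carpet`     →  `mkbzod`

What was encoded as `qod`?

Compare letters: s→c is +10, u→e is +10, n→x is +10 — a constant shift. Every letter moves 10 places later in the alphabet, wrapping around z→a.
Undoing it on qod: q−10=g, o−10=e, d−10=t.

get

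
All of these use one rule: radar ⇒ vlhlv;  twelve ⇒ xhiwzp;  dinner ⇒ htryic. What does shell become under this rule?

Shifts by position in radar: pos 0: r→v (+4), pos 1: a→l (+11), pos 2: d→h (+4), pos 3: a→l (+11) — repeating every 2. The shifts repeat in a cycle of length 2: positions 0,1,… shift by +4, +11, then the pattern repeats.
On shell: s+4=w, h+11=s, e+4=i, l+11=w, l+4=p.

wsiwp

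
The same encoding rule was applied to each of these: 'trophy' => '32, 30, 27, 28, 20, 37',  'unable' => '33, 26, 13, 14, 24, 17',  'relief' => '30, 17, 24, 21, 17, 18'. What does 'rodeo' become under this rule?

t is letter #20 and maps to 32: an offset of 12. Letters become their 1-based position plus 12 (so a→13, b→14, …).
On rodeo: r=18→30, o=15→27, d=4→16, e=5→17, o=15→27.

30, 27, 16, 17, 27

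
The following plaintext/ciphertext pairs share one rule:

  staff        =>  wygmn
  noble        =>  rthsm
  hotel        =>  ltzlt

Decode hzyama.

In staff: s→w is +4, t→y is +5, a→g is +6, f→m is +7 — the shift increases by 1 each position. The shift increases by 1 at each position, starting from +4: 4, 5, 6, ….
Undoing it on hzyama: h−4=d, z−5=u, y−6=s, a−7=t, m−8=e, a−9=r.

duster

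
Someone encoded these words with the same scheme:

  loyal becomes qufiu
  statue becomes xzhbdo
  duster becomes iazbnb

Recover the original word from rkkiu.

In loyal: l→q is +5, o→u is +6, y→f is +7, a→i is +8 — the shift increases by 1 each position. Each letter shifts forward by (position + 5), i.e. 5, 6, 7, … — the shift grows by one for each successive letter.
Decoding rkkiu: r−5=m, k−6=e, k−7=d, i−8=a, u−9=l.

medal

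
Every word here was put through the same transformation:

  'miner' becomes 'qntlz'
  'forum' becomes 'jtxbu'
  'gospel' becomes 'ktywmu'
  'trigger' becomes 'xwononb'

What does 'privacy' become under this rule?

In miner: m→q is +4, i→n is +5, n→t is +6, e→l is +7 — the shift increases by 1 each position. The shift increases by 1 at each position, starting from +4: 4, 5, 6, ….
Applying it to privacy: p+4=t, r+5=w, i+6=o, v+7=c, a+8=i, c+9=l, y+10=i.

twocili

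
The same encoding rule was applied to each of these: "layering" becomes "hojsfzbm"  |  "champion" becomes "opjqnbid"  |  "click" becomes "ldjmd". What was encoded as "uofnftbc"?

The output letters match the input read backwards, each shifted +1: layering reversed is gnireyal. The word is reversed, then every letter is shifted forward by 1.
Decoding uofnftbc: shift back: u−1=t, o−1=n, f−1=e, n−1=m, f−1=e, t−1=s, b−1=a, c−1=b → tnemesab; then reverse → basement.

basement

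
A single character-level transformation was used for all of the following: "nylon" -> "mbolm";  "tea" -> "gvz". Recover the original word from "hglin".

storm

Each pair mirrors across the alphabet (n↔m, y↔b, l↔o): positions sum to 25. Each letter is replaced by its mirror in the alphabet: a↔z, b↔y, c↔x, and so on (the Atbash cipher).
Undoing it on hglin: h↔s, g↔t, l↔o, i↔r, n↔m.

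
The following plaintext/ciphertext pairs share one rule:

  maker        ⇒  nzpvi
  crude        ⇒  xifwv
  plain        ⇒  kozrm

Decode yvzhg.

Each pair mirrors across the alphabet (m↔n, a↔z, k↔p): positions sum to 25. This is the alphabet-reversal cipher (Atbash): a becomes z, b becomes y, etc.
Reversing it on yvzhg: y↔b, v↔e, z↔a, h↔s, g↔t.

beast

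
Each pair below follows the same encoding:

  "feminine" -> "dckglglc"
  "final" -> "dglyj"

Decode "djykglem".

Compare letters: f→d is +24, e→c is +24, m→k is +24 — a constant shift. It's a constant shift of +24 (ROT24).
Decoding djykglem: d−24=f, j−24=l, y−24=a, k−24=m, g−24=i, l−24=n, e−24=g, m−24=o.

flamingo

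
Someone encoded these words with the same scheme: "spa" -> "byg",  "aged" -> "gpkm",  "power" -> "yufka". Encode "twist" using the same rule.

The rule splits by letter class: vowels +6, consonants +9.
Applying it to twist: t(cons)+9=c, w(cons)+9=f, i(vowel)+6=o, s(cons)+9=b, t(cons)+9=c.

cfobc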